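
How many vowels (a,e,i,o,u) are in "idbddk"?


Input: idbddk
Checking each character:
  'i' at position 0: vowel (running total: 1)
  'd' at position 1: consonant
  'b' at position 2: consonant
  'd' at position 3: consonant
  'd' at position 4: consonant
  'k' at position 5: consonant
Total vowels: 1

1


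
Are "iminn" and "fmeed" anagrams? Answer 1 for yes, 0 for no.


Strings: "iminn", "fmeed"
Sorted first:  iimnn
Sorted second: deefm
Differ at position 0: 'i' vs 'd' => not anagrams

0


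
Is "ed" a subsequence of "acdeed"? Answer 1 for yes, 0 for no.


Check if "ed" is a subsequence of "acdeed"
Greedy scan:
  Position 0 ('a'): no match needed
  Position 1 ('c'): no match needed
  Position 2 ('d'): no match needed
  Position 3 ('e'): matches sub[0] = 'e'
  Position 4 ('e'): no match needed
  Position 5 ('d'): matches sub[1] = 'd'
All 2 characters matched => is a subsequence

1


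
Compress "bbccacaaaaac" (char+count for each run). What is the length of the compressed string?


Input: bbccacaaaaac
Runs:
  'b' x 2 => "b2"
  'c' x 2 => "c2"
  'a' x 1 => "a1"
  'c' x 1 => "c1"
  'a' x 5 => "a5"
  'c' x 1 => "c1"
Compressed: "b2c2a1c1a5c1"
Compressed length: 12

12


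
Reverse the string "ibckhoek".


Input: ibckhoek
Reading characters right to left:
  Position 7: 'k'
  Position 6: 'e'
  Position 5: 'o'
  Position 4: 'h'
  Position 3: 'k'
  Position 2: 'c'
  Position 1: 'b'
  Position 0: 'i'
Reversed: keohkcbi

keohkcbi


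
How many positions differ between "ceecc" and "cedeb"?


Comparing "ceecc" and "cedeb" position by position:
  Position 0: 'c' vs 'c' => same
  Position 1: 'e' vs 'e' => same
  Position 2: 'e' vs 'd' => DIFFER
  Position 3: 'c' vs 'e' => DIFFER
  Position 4: 'c' vs 'b' => DIFFER
Positions that differ: 3

3


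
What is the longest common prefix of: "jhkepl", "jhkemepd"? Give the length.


Words: jhkepl, jhkemepd
  Position 0: all 'j' => match
  Position 1: all 'h' => match
  Position 2: all 'k' => match
  Position 3: all 'e' => match
  Position 4: ('p', 'm') => mismatch, stop
LCP = "jhke" (length 4)

4


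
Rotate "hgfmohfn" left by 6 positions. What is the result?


Input: "hgfmohfn", rotate left by 6
First 6 characters: "hgfmoh"
Remaining characters: "fn"
Concatenate remaining + first: "fn" + "hgfmoh" = "fnhgfmoh"

fnhgfmoh


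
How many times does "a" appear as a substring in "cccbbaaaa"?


Searching for "a" in "cccbbaaaa"
Scanning each position:
  Position 0: "c" => no
  Position 1: "c" => no
  Position 2: "c" => no
  Position 3: "b" => no
  Position 4: "b" => no
  Position 5: "a" => MATCH
  Position 6: "a" => MATCH
  Position 7: "a" => MATCH
  Position 8: "a" => MATCH
Total occurrences: 4

4


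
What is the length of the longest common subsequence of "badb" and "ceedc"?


LCS of "badb" and "ceedc"
DP table:
           c    e    e    d    c
      0    0    0    0    0    0
  b   0    0    0    0    0    0
  a   0    0    0    0    0    0
  d   0    0    0    0    1    1
  b   0    0    0    0    1    1
LCS length = dp[4][5] = 1

1


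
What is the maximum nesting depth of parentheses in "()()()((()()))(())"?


Input: "()()()((()()))(())"
Tracking depth:
  Position 0 '(': depth becomes 1
  Position 1 ')': depth becomes 0
  Position 2 '(': depth becomes 1
  Position 3 ')': depth becomes 0
  Position 4 '(': depth becomes 1
  Position 5 ')': depth becomes 0
  Position 6 '(': depth becomes 1
  Position 7 '(': depth becomes 2
  Position 8 '(': depth becomes 3
  Position 9 ')': depth becomes 2
  Position 10 '(': depth becomes 3
  Position 11 ')': depth becomes 2
  Position 12 ')': depth becomes 1
  Position 13 ')': depth becomes 0
  Position 14 '(': depth becomes 1
  Position 15 '(': depth becomes 2
  Position 16 ')': depth becomes 1
  Position 17 ')': depth becomes 0
Maximum depth reached: 3

3


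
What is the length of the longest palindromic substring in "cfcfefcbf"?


Input: "cfcfefcbf"
Checking substrings for palindromes:
  [2:7] "cfefc" (len 5) => palindrome
  [0:3] "cfc" (len 3) => palindrome
  [1:4] "fcf" (len 3) => palindrome
  [3:6] "fef" (len 3) => palindrome
Longest palindromic substring: "cfefc" with length 5

5


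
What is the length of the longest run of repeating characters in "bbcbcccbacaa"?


Input: "bbcbcccbacaa"
Scanning for longest run:
  Position 1 ('b'): continues run of 'b', length=2
  Position 2 ('c'): new char, reset run to 1
  Position 3 ('b'): new char, reset run to 1
  Position 4 ('c'): new char, reset run to 1
  Position 5 ('c'): continues run of 'c', length=2
  Position 6 ('c'): continues run of 'c', length=3
  Position 7 ('b'): new char, reset run to 1
  Position 8 ('a'): new char, reset run to 1
  Position 9 ('c'): new char, reset run to 1
  Position 10 ('a'): new char, reset run to 1
  Position 11 ('a'): continues run of 'a', length=2
Longest run: 'c' with length 3

3


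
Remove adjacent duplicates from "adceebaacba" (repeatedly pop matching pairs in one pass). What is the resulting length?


Input: adceebaacba
Stack-based adjacent duplicate removal:
  Read 'a': push. Stack: a
  Read 'd': push. Stack: ad
  Read 'c': push. Stack: adc
  Read 'e': push. Stack: adce
  Read 'e': matches stack top 'e' => pop. Stack: adc
  Read 'b': push. Stack: adcb
  Read 'a': push. Stack: adcba
  Read 'a': matches stack top 'a' => pop. Stack: adcb
  Read 'c': push. Stack: adcbc
  Read 'b': push. Stack: adcbcb
  Read 'a': push. Stack: adcbcba
Final stack: "adcbcba" (length 7)

7


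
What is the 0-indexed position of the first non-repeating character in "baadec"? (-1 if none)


Input: baadec
Character frequencies:
  'a': 2
  'b': 1
  'c': 1
  'd': 1
  'e': 1
Scanning left to right for freq == 1:
  Position 0 ('b'): unique! => answer = 0

0


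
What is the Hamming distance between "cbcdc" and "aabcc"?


Comparing "cbcdc" and "aabcc" position by position:
  Position 0: 'c' vs 'a' => differ
  Position 1: 'b' vs 'a' => differ
  Position 2: 'c' vs 'b' => differ
  Position 3: 'd' vs 'c' => differ
  Position 4: 'c' vs 'c' => same
Total differences (Hamming distance): 4

4


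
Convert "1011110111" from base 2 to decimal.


Input: "1011110111" in base 2
Positional expansion:
  Digit '1' (value 1) x 2^9 = 512
  Digit '0' (value 0) x 2^8 = 0
  Digit '1' (value 1) x 2^7 = 128
  Digit '1' (value 1) x 2^6 = 64
  Digit '1' (value 1) x 2^5 = 32
  Digit '1' (value 1) x 2^4 = 16
  Digit '0' (value 0) x 2^3 = 0
  Digit '1' (value 1) x 2^2 = 4
  Digit '1' (value 1) x 2^1 = 2
  Digit '1' (value 1) x 2^0 = 1
Sum = 759

759


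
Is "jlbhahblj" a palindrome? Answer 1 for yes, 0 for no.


Input: jlbhahblj
Reversed: jlbhahblj
  Compare pos 0 ('j') with pos 8 ('j'): match
  Compare pos 1 ('l') with pos 7 ('l'): match
  Compare pos 2 ('b') with pos 6 ('b'): match
  Compare pos 3 ('h') with pos 5 ('h'): match
Result: palindrome

1


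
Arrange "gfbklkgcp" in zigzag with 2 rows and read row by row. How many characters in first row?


Zigzag "gfbklkgcp" into 2 rows:
Placing characters:
  'g' => row 0
  'f' => row 1
  'b' => row 0
  'k' => row 1
  'l' => row 0
  'k' => row 1
  'g' => row 0
  'c' => row 1
  'p' => row 0
Rows:
  Row 0: "gblgp"
  Row 1: "fkkc"
First row length: 5

5


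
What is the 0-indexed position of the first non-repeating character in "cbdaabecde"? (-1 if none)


Input: cbdaabecde
Character frequencies:
  'a': 2
  'b': 2
  'c': 2
  'd': 2
  'e': 2
Scanning left to right for freq == 1:
  Position 0 ('c'): freq=2, skip
  Position 1 ('b'): freq=2, skip
  Position 2 ('d'): freq=2, skip
  Position 3 ('a'): freq=2, skip
  Position 4 ('a'): freq=2, skip
  Position 5 ('b'): freq=2, skip
  Position 6 ('e'): freq=2, skip
  Position 7 ('c'): freq=2, skip
  Position 8 ('d'): freq=2, skip
  Position 9 ('e'): freq=2, skip
  No unique character found => answer = -1

-1


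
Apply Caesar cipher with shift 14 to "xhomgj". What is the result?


Caesar cipher: shift "xhomgj" by 14
  'x' (pos 23) + 14 = pos 11 = 'l'
  'h' (pos 7) + 14 = pos 21 = 'v'
  'o' (pos 14) + 14 = pos 2 = 'c'
  'm' (pos 12) + 14 = pos 0 = 'a'
  'g' (pos 6) + 14 = pos 20 = 'u'
  'j' (pos 9) + 14 = pos 23 = 'x'
Result: lvcaux

lvcaux


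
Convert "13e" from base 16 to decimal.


Input: "13e" in base 16
Positional expansion:
  Digit '1' (value 1) x 16^2 = 256
  Digit '3' (value 3) x 16^1 = 48
  Digit 'e' (value 14) x 16^0 = 14
Sum = 318

318


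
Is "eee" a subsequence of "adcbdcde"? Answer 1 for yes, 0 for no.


Check if "eee" is a subsequence of "adcbdcde"
Greedy scan:
  Position 0 ('a'): no match needed
  Position 1 ('d'): no match needed
  Position 2 ('c'): no match needed
  Position 3 ('b'): no match needed
  Position 4 ('d'): no match needed
  Position 5 ('c'): no match needed
  Position 6 ('d'): no match needed
  Position 7 ('e'): matches sub[0] = 'e'
Only matched 1/3 characters => not a subsequence

0


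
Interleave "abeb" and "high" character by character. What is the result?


Interleaving "abeb" and "high":
  Position 0: 'a' from first, 'h' from second => "ah"
  Position 1: 'b' from first, 'i' from second => "bi"
  Position 2: 'e' from first, 'g' from second => "eg"
  Position 3: 'b' from first, 'h' from second => "bh"
Result: ahbiegbh

ahbiegbh


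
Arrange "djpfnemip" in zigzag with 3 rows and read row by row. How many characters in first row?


Zigzag "djpfnemip" into 3 rows:
Placing characters:
  'd' => row 0
  'j' => row 1
  'p' => row 2
  'f' => row 1
  'n' => row 0
  'e' => row 1
  'm' => row 2
  'i' => row 1
  'p' => row 0
Rows:
  Row 0: "dnp"
  Row 1: "jfei"
  Row 2: "pm"
First row length: 3

3


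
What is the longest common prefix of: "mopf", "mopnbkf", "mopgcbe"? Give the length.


Words: mopf, mopnbkf, mopgcbe
  Position 0: all 'm' => match
  Position 1: all 'o' => match
  Position 2: all 'p' => match
  Position 3: ('f', 'n', 'g') => mismatch, stop
LCP = "mop" (length 3)

3


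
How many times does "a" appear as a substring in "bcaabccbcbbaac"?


Searching for "a" in "bcaabccbcbbaac"
Scanning each position:
  Position 0: "b" => no
  Position 1: "c" => no
  Position 2: "a" => MATCH
  Position 3: "a" => MATCH
  Position 4: "b" => no
  Position 5: "c" => no
  Position 6: "c" => no
  Position 7: "b" => no
  Position 8: "c" => no
  Position 9: "b" => no
  Position 10: "b" => no
  Position 11: "a" => MATCH
  Position 12: "a" => MATCH
  Position 13: "c" => no
Total occurrences: 4

4


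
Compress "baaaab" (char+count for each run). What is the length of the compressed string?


Input: baaaab
Runs:
  'b' x 1 => "b1"
  'a' x 4 => "a4"
  'b' x 1 => "b1"
Compressed: "b1a4b1"
Compressed length: 6

6


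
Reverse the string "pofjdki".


Input: pofjdki
Reading characters right to left:
  Position 6: 'i'
  Position 5: 'k'
  Position 4: 'd'
  Position 3: 'j'
  Position 2: 'f'
  Position 1: 'o'
  Position 0: 'p'
Reversed: ikdjfop

ikdjfop


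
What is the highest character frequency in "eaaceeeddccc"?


Input: eaaceeeddccc
Character counts:
  'a': 2
  'c': 4
  'd': 2
  'e': 4
Maximum frequency: 4

4


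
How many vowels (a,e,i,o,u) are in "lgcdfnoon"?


Input: lgcdfnoon
Checking each character:
  'l' at position 0: consonant
  'g' at position 1: consonant
  'c' at position 2: consonant
  'd' at position 3: consonant
  'f' at position 4: consonant
  'n' at position 5: consonant
  'o' at position 6: vowel (running total: 1)
  'o' at position 7: vowel (running total: 2)
  'n' at position 8: consonant
Total vowels: 2

2


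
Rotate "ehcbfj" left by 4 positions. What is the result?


Input: "ehcbfj", rotate left by 4
First 4 characters: "ehcb"
Remaining characters: "fj"
Concatenate remaining + first: "fj" + "ehcb" = "fjehcb"

fjehcb


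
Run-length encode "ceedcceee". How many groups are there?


Input: ceedcceee
Scanning for consecutive runs:
  Group 1: 'c' x 1 (positions 0-0)
  Group 2: 'e' x 2 (positions 1-2)
  Group 3: 'd' x 1 (positions 3-3)
  Group 4: 'c' x 2 (positions 4-5)
  Group 5: 'e' x 3 (positions 6-8)
Total groups: 5

5


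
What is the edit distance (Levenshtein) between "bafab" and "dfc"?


Computing edit distance: "bafab" -> "dfc"
DP table:
           d    f    c
      0    1    2    3
  b   1    1    2    3
  a   2    2    2    3
  f   3    3    2    3
  a   4    4    3    3
  b   5    5    4    4
Edit distance = dp[5][3] = 4

4


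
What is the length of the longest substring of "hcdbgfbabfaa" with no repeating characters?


Input: "hcdbgfbabfaa"
Sliding window (track last position of each char):
  Position 0 ('h'): window [0,0] length 1 -- new best
  Position 1 ('c'): window [0,1] length 2 -- new best
  Position 2 ('d'): window [0,2] length 3 -- new best
  Position 3 ('b'): window [0,3] length 4 -- new best
  Position 4 ('g'): window [0,4] length 5 -- new best
  Position 5 ('f'): window [0,5] length 6 -- new best
  Position 6 ('b'): repeat (last at 3), move window start to 4
  Position 6 ('b'): window [4,6] length 3
  Position 7 ('a'): window [4,7] length 4
  Position 8 ('b'): repeat (last at 6), move window start to 7
  Position 8 ('b'): window [7,8] length 2
  Position 9 ('f'): window [7,9] length 3
  Position 10 ('a'): repeat (last at 7), move window start to 8
  Position 10 ('a'): window [8,10] length 3
  Position 11 ('a'): repeat (last at 10), move window start to 11
  Position 11 ('a'): window [11,11] length 1
Longest substring with no repeats: "hcdbgf" with length 6

6


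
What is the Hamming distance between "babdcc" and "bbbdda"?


Comparing "babdcc" and "bbbdda" position by position:
  Position 0: 'b' vs 'b' => same
  Position 1: 'a' vs 'b' => differ
  Position 2: 'b' vs 'b' => same
  Position 3: 'd' vs 'd' => same
  Position 4: 'c' vs 'd' => differ
  Position 5: 'c' vs 'a' => differ
Total differences (Hamming distance): 3

3


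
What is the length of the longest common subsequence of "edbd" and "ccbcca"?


LCS of "edbd" and "ccbcca"
DP table:
           c    c    b    c    c    a
      0    0    0    0    0    0    0
  e   0    0    0    0    0    0    0
  d   0    0    0    0    0    0    0
  b   0    0    0    1    1    1    1
  d   0    0    0    1    1    1    1
LCS length = dp[4][6] = 1

1


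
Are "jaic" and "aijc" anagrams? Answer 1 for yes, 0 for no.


Strings: "jaic", "aijc"
Sorted first:  acij
Sorted second: acij
Sorted forms match => anagrams

1


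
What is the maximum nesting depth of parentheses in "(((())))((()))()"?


Input: "(((())))((()))()"
Tracking depth:
  Position 0 '(': depth becomes 1
  Position 1 '(': depth becomes 2
  Position 2 '(': depth becomes 3
  Position 3 '(': depth becomes 4
  Position 4 ')': depth becomes 3
  Position 5 ')': depth becomes 2
  Position 6 ')': depth becomes 1
  Position 7 ')': depth becomes 0
  Position 8 '(': depth becomes 1
  Position 9 '(': depth becomes 2
  Position 10 '(': depth becomes 3
  Position 11 ')': depth becomes 2
  Position 12 ')': depth becomes 1
  Position 13 ')': depth becomes 0
  Position 14 '(': depth becomes 1
  Position 15 ')': depth becomes 0
Maximum depth reached: 4

4


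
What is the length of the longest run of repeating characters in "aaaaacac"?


Input: "aaaaacac"
Scanning for longest run:
  Position 1 ('a'): continues run of 'a', length=2
  Position 2 ('a'): continues run of 'a', length=3
  Position 3 ('a'): continues run of 'a', length=4
  Position 4 ('a'): continues run of 'a', length=5
  Position 5 ('c'): new char, reset run to 1
  Position 6 ('a'): new char, reset run to 1
  Position 7 ('c'): new char, reset run to 1
Longest run: 'a' with length 5

5


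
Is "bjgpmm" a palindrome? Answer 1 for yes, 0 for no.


Input: bjgpmm
Reversed: mmpgjb
  Compare pos 0 ('b') with pos 5 ('m'): MISMATCH
  Compare pos 1 ('j') with pos 4 ('m'): MISMATCH
  Compare pos 2 ('g') with pos 3 ('p'): MISMATCH
Result: not a palindrome

0


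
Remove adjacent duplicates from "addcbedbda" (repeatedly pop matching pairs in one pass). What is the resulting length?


Input: addcbedbda
Stack-based adjacent duplicate removal:
  Read 'a': push. Stack: a
  Read 'd': push. Stack: ad
  Read 'd': matches stack top 'd' => pop. Stack: a
  Read 'c': push. Stack: ac
  Read 'b': push. Stack: acb
  Read 'e': push. Stack: acbe
  Read 'd': push. Stack: acbed
  Read 'b': push. Stack: acbedb
  Read 'd': push. Stack: acbedbd
  Read 'a': push. Stack: acbedbda
Final stack: "acbedbda" (length 8)

8


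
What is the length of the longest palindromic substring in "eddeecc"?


Input: "eddeecc"
Checking substrings for palindromes:
  [0:4] "edde" (len 4) => palindrome
  [1:3] "dd" (len 2) => palindrome
  [3:5] "ee" (len 2) => palindrome
  [5:7] "cc" (len 2) => palindrome
Longest palindromic substring: "edde" with length 4

4


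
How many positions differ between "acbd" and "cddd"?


Comparing "acbd" and "cddd" position by position:
  Position 0: 'a' vs 'c' => DIFFER
  Position 1: 'c' vs 'd' => DIFFER
  Position 2: 'b' vs 'd' => DIFFER
  Position 3: 'd' vs 'd' => same
Positions that differ: 3

3


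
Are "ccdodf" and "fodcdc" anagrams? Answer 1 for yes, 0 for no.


Strings: "ccdodf", "fodcdc"
Sorted first:  ccddfo
Sorted second: ccddfo
Sorted forms match => anagrams

1


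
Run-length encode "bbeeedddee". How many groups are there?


Input: bbeeedddee
Scanning for consecutive runs:
  Group 1: 'b' x 2 (positions 0-1)
  Group 2: 'e' x 3 (positions 2-4)
  Group 3: 'd' x 3 (positions 5-7)
  Group 4: 'e' x 2 (positions 8-9)
Total groups: 4

4


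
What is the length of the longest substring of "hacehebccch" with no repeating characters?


Input: "hacehebccch"
Sliding window (track last position of each char):
  Position 0 ('h'): window [0,0] length 1 -- new best
  Position 1 ('a'): window [0,1] length 2 -- new best
  Position 2 ('c'): window [0,2] length 3 -- new best
  Position 3 ('e'): window [0,3] length 4 -- new best
  Position 4 ('h'): repeat (last at 0), move window start to 1
  Position 4 ('h'): window [1,4] length 4
  Position 5 ('e'): repeat (last at 3), move window start to 4
  Position 5 ('e'): window [4,5] length 2
  Position 6 ('b'): window [4,6] length 3
  Position 7 ('c'): window [4,7] length 4
  Position 8 ('c'): repeat (last at 7), move window start to 8
  Position 8 ('c'): window [8,8] length 1
  Position 9 ('c'): repeat (last at 8), move window start to 9
  Position 9 ('c'): window [9,9] length 1
  Position 10 ('h'): window [9,10] length 2
Longest substring with no repeats: "hace" with length 4

4


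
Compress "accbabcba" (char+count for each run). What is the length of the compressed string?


Input: accbabcba
Runs:
  'a' x 1 => "a1"
  'c' x 2 => "c2"
  'b' x 1 => "b1"
  'a' x 1 => "a1"
  'b' x 1 => "b1"
  'c' x 1 => "c1"
  'b' x 1 => "b1"
  'a' x 1 => "a1"
Compressed: "a1c2b1a1b1c1b1a1"
Compressed length: 16

16


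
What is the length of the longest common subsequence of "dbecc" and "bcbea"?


LCS of "dbecc" and "bcbea"
DP table:
           b    c    b    e    a
      0    0    0    0    0    0
  d   0    0    0    0    0    0
  b   0    1    1    1    1    1
  e   0    1    1    1    2    2
  c   0    1    2    2    2    2
  c   0    1    2    2    2    2
LCS length = dp[5][5] = 2

2


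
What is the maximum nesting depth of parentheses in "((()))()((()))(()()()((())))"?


Input: "((()))()((()))(()()()((())))"
Tracking depth:
  Position 0 '(': depth becomes 1
  Position 1 '(': depth becomes 2
  Position 2 '(': depth becomes 3
  Position 3 ')': depth becomes 2
  Position 4 ')': depth becomes 1
  Position 5 ')': depth becomes 0
  Position 6 '(': depth becomes 1
  Position 7 ')': depth becomes 0
  Position 8 '(': depth becomes 1
  Position 9 '(': depth becomes 2
  Position 10 '(': depth becomes 3
  Position 11 ')': depth becomes 2
  Position 12 ')': depth becomes 1
  Position 13 ')': depth becomes 0
  Position 14 '(': depth becomes 1
  Position 15 '(': depth becomes 2
  Position 16 ')': depth becomes 1
  Position 17 '(': depth becomes 2
  Position 18 ')': depth becomes 1
  Position 19 '(': depth becomes 2
  Position 20 ')': depth becomes 1
  Position 21 '(': depth becomes 2
  Position 22 '(': depth becomes 3
  Position 23 '(': depth becomes 4
  Position 24 ')': depth becomes 3
  Position 25 ')': depth becomes 2
  Position 26 ')': depth becomes 1
  Position 27 ')': depth becomes 0
Maximum depth reached: 4

4


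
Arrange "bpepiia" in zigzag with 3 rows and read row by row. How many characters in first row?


Zigzag "bpepiia" into 3 rows:
Placing characters:
  'b' => row 0
  'p' => row 1
  'e' => row 2
  'p' => row 1
  'i' => row 0
  'i' => row 1
  'a' => row 2
Rows:
  Row 0: "bi"
  Row 1: "ppi"
  Row 2: "ea"
First row length: 2

2


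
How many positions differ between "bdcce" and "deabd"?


Comparing "bdcce" and "deabd" position by position:
  Position 0: 'b' vs 'd' => DIFFER
  Position 1: 'd' vs 'e' => DIFFER
  Position 2: 'c' vs 'a' => DIFFER
  Position 3: 'c' vs 'b' => DIFFER
  Position 4: 'e' vs 'd' => DIFFER
Positions that differ: 5

5


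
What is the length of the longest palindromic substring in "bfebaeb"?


Input: "bfebaeb"
Checking substrings for palindromes:
  No multi-char palindromic substrings found
Longest palindromic substring: "b" with length 1

1


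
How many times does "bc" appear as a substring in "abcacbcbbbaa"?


Searching for "bc" in "abcacbcbbbaa"
Scanning each position:
  Position 0: "ab" => no
  Position 1: "bc" => MATCH
  Position 2: "ca" => no
  Position 3: "ac" => no
  Position 4: "cb" => no
  Position 5: "bc" => MATCH
  Position 6: "cb" => no
  Position 7: "bb" => no
  Position 8: "bb" => no
  Position 9: "ba" => no
  Position 10: "aa" => no
Total occurrences: 2

2


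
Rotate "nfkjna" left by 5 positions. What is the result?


Input: "nfkjna", rotate left by 5
First 5 characters: "nfkjn"
Remaining characters: "a"
Concatenate remaining + first: "a" + "nfkjn" = "anfkjn"

anfkjn


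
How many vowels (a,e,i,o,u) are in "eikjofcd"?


Input: eikjofcd
Checking each character:
  'e' at position 0: vowel (running total: 1)
  'i' at position 1: vowel (running total: 2)
  'k' at position 2: consonant
  'j' at position 3: consonant
  'o' at position 4: vowel (running total: 3)
  'f' at position 5: consonant
  'c' at position 6: consonant
  'd' at position 7: consonant
Total vowels: 3

3


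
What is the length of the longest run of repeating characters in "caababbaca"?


Input: "caababbaca"
Scanning for longest run:
  Position 1 ('a'): new char, reset run to 1
  Position 2 ('a'): continues run of 'a', length=2
  Position 3 ('b'): new char, reset run to 1
  Position 4 ('a'): new char, reset run to 1
  Position 5 ('b'): new char, reset run to 1
  Position 6 ('b'): continues run of 'b', length=2
  Position 7 ('a'): new char, reset run to 1
  Position 8 ('c'): new char, reset run to 1
  Position 9 ('a'): new char, reset run to 1
Longest run: 'a' with length 2

2


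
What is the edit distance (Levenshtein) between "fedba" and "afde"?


Computing edit distance: "fedba" -> "afde"
DP table:
           a    f    d    e
      0    1    2    3    4
  f   1    1    1    2    3
  e   2    2    2    2    2
  d   3    3    3    2    3
  b   4    4    4    3    3
  a   5    4    5    4    4
Edit distance = dp[5][4] = 4

4


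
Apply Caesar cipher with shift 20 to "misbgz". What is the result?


Caesar cipher: shift "misbgz" by 20
  'm' (pos 12) + 20 = pos 6 = 'g'
  'i' (pos 8) + 20 = pos 2 = 'c'
  's' (pos 18) + 20 = pos 12 = 'm'
  'b' (pos 1) + 20 = pos 21 = 'v'
  'g' (pos 6) + 20 = pos 0 = 'a'
  'z' (pos 25) + 20 = pos 19 = 't'
Result: gcmvat

gcmvat


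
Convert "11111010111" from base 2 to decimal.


Input: "11111010111" in base 2
Positional expansion:
  Digit '1' (value 1) x 2^10 = 1024
  Digit '1' (value 1) x 2^9 = 512
  Digit '1' (value 1) x 2^8 = 256
  Digit '1' (value 1) x 2^7 = 128
  Digit '1' (value 1) x 2^6 = 64
  Digit '0' (value 0) x 2^5 = 0
  Digit '1' (value 1) x 2^4 = 16
  Digit '0' (value 0) x 2^3 = 0
  Digit '1' (value 1) x 2^2 = 4
  Digit '1' (value 1) x 2^1 = 2
  Digit '1' (value 1) x 2^0 = 1
Sum = 2007

2007


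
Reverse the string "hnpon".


Input: hnpon
Reading characters right to left:
  Position 4: 'n'
  Position 3: 'o'
  Position 2: 'p'
  Position 1: 'n'
  Position 0: 'h'
Reversed: nopnh

nopnh


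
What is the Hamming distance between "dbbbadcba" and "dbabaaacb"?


Comparing "dbbbadcba" and "dbabaaacb" position by position:
  Position 0: 'd' vs 'd' => same
  Position 1: 'b' vs 'b' => same
  Position 2: 'b' vs 'a' => differ
  Position 3: 'b' vs 'b' => same
  Position 4: 'a' vs 'a' => same
  Position 5: 'd' vs 'a' => differ
  Position 6: 'c' vs 'a' => differ
  Position 7: 'b' vs 'c' => differ
  Position 8: 'a' vs 'b' => differ
Total differences (Hamming distance): 5

5


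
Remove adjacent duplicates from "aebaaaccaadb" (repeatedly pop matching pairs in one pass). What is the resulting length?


Input: aebaaaccaadb
Stack-based adjacent duplicate removal:
  Read 'a': push. Stack: a
  Read 'e': push. Stack: ae
  Read 'b': push. Stack: aeb
  Read 'a': push. Stack: aeba
  Read 'a': matches stack top 'a' => pop. Stack: aeb
  Read 'a': push. Stack: aeba
  Read 'c': push. Stack: aebac
  Read 'c': matches stack top 'c' => pop. Stack: aeba
  Read 'a': matches stack top 'a' => pop. Stack: aeb
  Read 'a': push. Stack: aeba
  Read 'd': push. Stack: aebad
  Read 'b': push. Stack: aebadb
Final stack: "aebadb" (length 6)

6


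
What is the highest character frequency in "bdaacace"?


Input: bdaacace
Character counts:
  'a': 3
  'b': 1
  'c': 2
  'd': 1
  'e': 1
Maximum frequency: 3

3


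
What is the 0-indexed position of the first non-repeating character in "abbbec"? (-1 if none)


Input: abbbec
Character frequencies:
  'a': 1
  'b': 3
  'c': 1
  'e': 1
Scanning left to right for freq == 1:
  Position 0 ('a'): unique! => answer = 0

0


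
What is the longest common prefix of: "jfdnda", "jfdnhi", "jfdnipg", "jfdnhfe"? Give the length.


Words: jfdnda, jfdnhi, jfdnipg, jfdnhfe
  Position 0: all 'j' => match
  Position 1: all 'f' => match
  Position 2: all 'd' => match
  Position 3: all 'n' => match
  Position 4: ('d', 'h', 'i', 'h') => mismatch, stop
LCP = "jfdn" (length 4)

4


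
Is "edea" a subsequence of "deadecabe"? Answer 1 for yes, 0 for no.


Check if "edea" is a subsequence of "deadecabe"
Greedy scan:
  Position 0 ('d'): no match needed
  Position 1 ('e'): matches sub[0] = 'e'
  Position 2 ('a'): no match needed
  Position 3 ('d'): matches sub[1] = 'd'
  Position 4 ('e'): matches sub[2] = 'e'
  Position 5 ('c'): no match needed
  Position 6 ('a'): matches sub[3] = 'a'
  Position 7 ('b'): no match needed
  Position 8 ('e'): no match needed
All 4 characters matched => is a subsequence

1


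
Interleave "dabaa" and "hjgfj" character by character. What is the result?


Interleaving "dabaa" and "hjgfj":
  Position 0: 'd' from first, 'h' from second => "dh"
  Position 1: 'a' from first, 'j' from second => "aj"
  Position 2: 'b' from first, 'g' from second => "bg"
  Position 3: 'a' from first, 'f' from second => "af"
  Position 4: 'a' from first, 'j' from second => "aj"
Result: dhajbgafaj

dhajbgafaj


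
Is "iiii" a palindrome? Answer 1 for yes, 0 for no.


Input: iiii
Reversed: iiii
  Compare pos 0 ('i') with pos 3 ('i'): match
  Compare pos 1 ('i') with pos 2 ('i'): match
Result: palindrome

1


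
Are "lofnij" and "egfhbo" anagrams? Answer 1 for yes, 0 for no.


Strings: "lofnij", "egfhbo"
Sorted first:  fijlno
Sorted second: befgho
Differ at position 0: 'f' vs 'b' => not anagrams

0


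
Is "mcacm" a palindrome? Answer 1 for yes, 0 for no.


Input: mcacm
Reversed: mcacm
  Compare pos 0 ('m') with pos 4 ('m'): match
  Compare pos 1 ('c') with pos 3 ('c'): match
Result: palindrome

1


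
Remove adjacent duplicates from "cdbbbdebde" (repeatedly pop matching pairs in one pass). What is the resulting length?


Input: cdbbbdebde
Stack-based adjacent duplicate removal:
  Read 'c': push. Stack: c
  Read 'd': push. Stack: cd
  Read 'b': push. Stack: cdb
  Read 'b': matches stack top 'b' => pop. Stack: cd
  Read 'b': push. Stack: cdb
  Read 'd': push. Stack: cdbd
  Read 'e': push. Stack: cdbde
  Read 'b': push. Stack: cdbdeb
  Read 'd': push. Stack: cdbdebd
  Read 'e': push. Stack: cdbdebde
Final stack: "cdbdebde" (length 8)

8


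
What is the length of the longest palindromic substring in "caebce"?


Input: "caebce"
Checking substrings for palindromes:
  No multi-char palindromic substrings found
Longest palindromic substring: "c" with length 1

1


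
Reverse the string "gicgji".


Input: gicgji
Reading characters right to left:
  Position 5: 'i'
  Position 4: 'j'
  Position 3: 'g'
  Position 2: 'c'
  Position 1: 'i'
  Position 0: 'g'
Reversed: ijgcig

ijgcig


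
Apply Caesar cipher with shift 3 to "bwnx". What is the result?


Caesar cipher: shift "bwnx" by 3
  'b' (pos 1) + 3 = pos 4 = 'e'
  'w' (pos 22) + 3 = pos 25 = 'z'
  'n' (pos 13) + 3 = pos 16 = 'q'
  'x' (pos 23) + 3 = pos 0 = 'a'
Result: ezqa

ezqa


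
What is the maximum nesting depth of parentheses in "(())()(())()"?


Input: "(())()(())()"
Tracking depth:
  Position 0 '(': depth becomes 1
  Position 1 '(': depth becomes 2
  Position 2 ')': depth becomes 1
  Position 3 ')': depth becomes 0
  Position 4 '(': depth becomes 1
  Position 5 ')': depth becomes 0
  Position 6 '(': depth becomes 1
  Position 7 '(': depth becomes 2
  Position 8 ')': depth becomes 1
  Position 9 ')': depth becomes 0
  Position 10 '(': depth becomes 1
  Position 11 ')': depth becomes 0
Maximum depth reached: 2

2


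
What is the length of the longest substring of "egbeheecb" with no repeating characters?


Input: "egbeheecb"
Sliding window (track last position of each char):
  Position 0 ('e'): window [0,0] length 1 -- new best
  Position 1 ('g'): window [0,1] length 2 -- new best
  Position 2 ('b'): window [0,2] length 3 -- new best
  Position 3 ('e'): repeat (last at 0), move window start to 1
  Position 3 ('e'): window [1,3] length 3
  Position 4 ('h'): window [1,4] length 4 -- new best
  Position 5 ('e'): repeat (last at 3), move window start to 4
  Position 5 ('e'): window [4,5] length 2
  Position 6 ('e'): repeat (last at 5), move window start to 6
  Position 6 ('e'): window [6,6] length 1
  Position 7 ('c'): window [6,7] length 2
  Position 8 ('b'): window [6,8] length 3
Longest substring with no repeats: "gbeh" with length 4

4


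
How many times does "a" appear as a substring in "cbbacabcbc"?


Searching for "a" in "cbbacabcbc"
Scanning each position:
  Position 0: "c" => no
  Position 1: "b" => no
  Position 2: "b" => no
  Position 3: "a" => MATCH
  Position 4: "c" => no
  Position 5: "a" => MATCH
  Position 6: "b" => no
  Position 7: "c" => no
  Position 8: "b" => no
  Position 9: "c" => no
Total occurrences: 2

2


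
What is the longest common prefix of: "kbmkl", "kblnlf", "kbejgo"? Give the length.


Words: kbmkl, kblnlf, kbejgo
  Position 0: all 'k' => match
  Position 1: all 'b' => match
  Position 2: ('m', 'l', 'e') => mismatch, stop
LCP = "kb" (length 2)

2


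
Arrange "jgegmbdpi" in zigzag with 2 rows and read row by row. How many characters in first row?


Zigzag "jgegmbdpi" into 2 rows:
Placing characters:
  'j' => row 0
  'g' => row 1
  'e' => row 0
  'g' => row 1
  'm' => row 0
  'b' => row 1
  'd' => row 0
  'p' => row 1
  'i' => row 0
Rows:
  Row 0: "jemdi"
  Row 1: "ggbp"
First row length: 5

5


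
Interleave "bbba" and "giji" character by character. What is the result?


Interleaving "bbba" and "giji":
  Position 0: 'b' from first, 'g' from second => "bg"
  Position 1: 'b' from first, 'i' from second => "bi"
  Position 2: 'b' from first, 'j' from second => "bj"
  Position 3: 'a' from first, 'i' from second => "ai"
Result: bgbibjai

bgbibjai


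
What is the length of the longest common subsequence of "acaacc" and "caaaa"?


LCS of "acaacc" and "caaaa"
DP table:
           c    a    a    a    a
      0    0    0    0    0    0
  a   0    0    1    1    1    1
  c   0    1    1    1    1    1
  a   0    1    2    2    2    2
  a   0    1    2    3    3    3
  c   0    1    2    3    3    3
  c   0    1    2    3    3    3
LCS length = dp[6][5] = 3

3


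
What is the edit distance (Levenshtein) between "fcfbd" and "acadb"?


Computing edit distance: "fcfbd" -> "acadb"
DP table:
           a    c    a    d    b
      0    1    2    3    4    5
  f   1    1    2    3    4    5
  c   2    2    1    2    3    4
  f   3    3    2    2    3    4
  b   4    4    3    3    3    3
  d   5    5    4    4    3    4
Edit distance = dp[5][5] = 4

4


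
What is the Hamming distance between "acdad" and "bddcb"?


Comparing "acdad" and "bddcb" position by position:
  Position 0: 'a' vs 'b' => differ
  Position 1: 'c' vs 'd' => differ
  Position 2: 'd' vs 'd' => same
  Position 3: 'a' vs 'c' => differ
  Position 4: 'd' vs 'b' => differ
Total differences (Hamming distance): 4

4


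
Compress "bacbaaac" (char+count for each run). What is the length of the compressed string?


Input: bacbaaac
Runs:
  'b' x 1 => "b1"
  'a' x 1 => "a1"
  'c' x 1 => "c1"
  'b' x 1 => "b1"
  'a' x 3 => "a3"
  'c' x 1 => "c1"
Compressed: "b1a1c1b1a3c1"
Compressed length: 12

12


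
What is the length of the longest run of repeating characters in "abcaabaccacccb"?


Input: "abcaabaccacccb"
Scanning for longest run:
  Position 1 ('b'): new char, reset run to 1
  Position 2 ('c'): new char, reset run to 1
  Position 3 ('a'): new char, reset run to 1
  Position 4 ('a'): continues run of 'a', length=2
  Position 5 ('b'): new char, reset run to 1
  Position 6 ('a'): new char, reset run to 1
  Position 7 ('c'): new char, reset run to 1
  Position 8 ('c'): continues run of 'c', length=2
  Position 9 ('a'): new char, reset run to 1
  Position 10 ('c'): new char, reset run to 1
  Position 11 ('c'): continues run of 'c', length=2
  Position 12 ('c'): continues run of 'c', length=3
  Position 13 ('b'): new char, reset run to 1
Longest run: 'c' with length 3

3


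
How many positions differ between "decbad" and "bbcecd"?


Comparing "decbad" and "bbcecd" position by position:
  Position 0: 'd' vs 'b' => DIFFER
  Position 1: 'e' vs 'b' => DIFFER
  Position 2: 'c' vs 'c' => same
  Position 3: 'b' vs 'e' => DIFFER
  Position 4: 'a' vs 'c' => DIFFER
  Position 5: 'd' vs 'd' => same
Positions that differ: 4

4


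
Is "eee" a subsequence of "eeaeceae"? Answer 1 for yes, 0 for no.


Check if "eee" is a subsequence of "eeaeceae"
Greedy scan:
  Position 0 ('e'): matches sub[0] = 'e'
  Position 1 ('e'): matches sub[1] = 'e'
  Position 2 ('a'): no match needed
  Position 3 ('e'): matches sub[2] = 'e'
  Position 4 ('c'): no match needed
  Position 5 ('e'): no match needed
  Position 6 ('a'): no match needed
  Position 7 ('e'): no match needed
All 3 characters matched => is a subsequence

1


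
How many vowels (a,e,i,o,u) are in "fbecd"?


Input: fbecd
Checking each character:
  'f' at position 0: consonant
  'b' at position 1: consonant
  'e' at position 2: vowel (running total: 1)
  'c' at position 3: consonant
  'd' at position 4: consonant
Total vowels: 1

1


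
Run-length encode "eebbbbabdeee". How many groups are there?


Input: eebbbbabdeee
Scanning for consecutive runs:
  Group 1: 'e' x 2 (positions 0-1)
  Group 2: 'b' x 4 (positions 2-5)
  Group 3: 'a' x 1 (positions 6-6)
  Group 4: 'b' x 1 (positions 7-7)
  Group 5: 'd' x 1 (positions 8-8)
  Group 6: 'e' x 3 (positions 9-11)
Total groups: 6

6


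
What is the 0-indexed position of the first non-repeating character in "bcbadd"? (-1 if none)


Input: bcbadd
Character frequencies:
  'a': 1
  'b': 2
  'c': 1
  'd': 2
Scanning left to right for freq == 1:
  Position 0 ('b'): freq=2, skip
  Position 1 ('c'): unique! => answer = 1

1


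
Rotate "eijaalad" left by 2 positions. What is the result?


Input: "eijaalad", rotate left by 2
First 2 characters: "ei"
Remaining characters: "jaalad"
Concatenate remaining + first: "jaalad" + "ei" = "jaaladei"

jaaladei


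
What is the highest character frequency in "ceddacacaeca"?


Input: ceddacacaeca
Character counts:
  'a': 4
  'c': 4
  'd': 2
  'e': 2
Maximum frequency: 4

4


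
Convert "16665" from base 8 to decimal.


Input: "16665" in base 8
Positional expansion:
  Digit '1' (value 1) x 8^4 = 4096
  Digit '6' (value 6) x 8^3 = 3072
  Digit '6' (value 6) x 8^2 = 384
  Digit '6' (value 6) x 8^1 = 48
  Digit '5' (value 5) x 8^0 = 5
Sum = 7605

7605


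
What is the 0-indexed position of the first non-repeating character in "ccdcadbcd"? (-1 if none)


Input: ccdcadbcd
Character frequencies:
  'a': 1
  'b': 1
  'c': 4
  'd': 3
Scanning left to right for freq == 1:
  Position 0 ('c'): freq=4, skip
  Position 1 ('c'): freq=4, skip
  Position 2 ('d'): freq=3, skip
  Position 3 ('c'): freq=4, skip
  Position 4 ('a'): unique! => answer = 4

4


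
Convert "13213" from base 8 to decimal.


Input: "13213" in base 8
Positional expansion:
  Digit '1' (value 1) x 8^4 = 4096
  Digit '3' (value 3) x 8^3 = 1536
  Digit '2' (value 2) x 8^2 = 128
  Digit '1' (value 1) x 8^1 = 8
  Digit '3' (value 3) x 8^0 = 3
Sum = 5771

5771


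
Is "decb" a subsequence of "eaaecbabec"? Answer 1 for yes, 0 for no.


Check if "decb" is a subsequence of "eaaecbabec"
Greedy scan:
  Position 0 ('e'): no match needed
  Position 1 ('a'): no match needed
  Position 2 ('a'): no match needed
  Position 3 ('e'): no match needed
  Position 4 ('c'): no match needed
  Position 5 ('b'): no match needed
  Position 6 ('a'): no match needed
  Position 7 ('b'): no match needed
  Position 8 ('e'): no match needed
  Position 9 ('c'): no match needed
Only matched 0/4 characters => not a subsequence

0


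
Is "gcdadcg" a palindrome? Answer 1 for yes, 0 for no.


Input: gcdadcg
Reversed: gcdadcg
  Compare pos 0 ('g') with pos 6 ('g'): match
  Compare pos 1 ('c') with pos 5 ('c'): match
  Compare pos 2 ('d') with pos 4 ('d'): match
Result: palindrome

1


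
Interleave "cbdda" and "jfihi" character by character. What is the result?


Interleaving "cbdda" and "jfihi":
  Position 0: 'c' from first, 'j' from second => "cj"
  Position 1: 'b' from first, 'f' from second => "bf"
  Position 2: 'd' from first, 'i' from second => "di"
  Position 3: 'd' from first, 'h' from second => "dh"
  Position 4: 'a' from first, 'i' from second => "ai"
Result: cjbfdidhai

cjbfdidhai


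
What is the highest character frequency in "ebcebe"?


Input: ebcebe
Character counts:
  'b': 2
  'c': 1
  'e': 3
Maximum frequency: 3

3


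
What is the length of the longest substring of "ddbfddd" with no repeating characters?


Input: "ddbfddd"
Sliding window (track last position of each char):
  Position 0 ('d'): window [0,0] length 1 -- new best
  Position 1 ('d'): repeat (last at 0), move window start to 1
  Position 1 ('d'): window [1,1] length 1
  Position 2 ('b'): window [1,2] length 2 -- new best
  Position 3 ('f'): window [1,3] length 3 -- new best
  Position 4 ('d'): repeat (last at 1), move window start to 2
  Position 4 ('d'): window [2,4] length 3
  Position 5 ('d'): repeat (last at 4), move window start to 5
  Position 5 ('d'): window [5,5] length 1
  Position 6 ('d'): repeat (last at 5), move window start to 6
  Position 6 ('d'): window [6,6] length 1
Longest substring with no repeats: "dbf" with length 3

3


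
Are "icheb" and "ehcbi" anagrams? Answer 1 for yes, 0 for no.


Strings: "icheb", "ehcbi"
Sorted first:  bcehi
Sorted second: bcehi
Sorted forms match => anagrams

1


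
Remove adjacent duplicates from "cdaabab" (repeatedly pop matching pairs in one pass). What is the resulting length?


Input: cdaabab
Stack-based adjacent duplicate removal:
  Read 'c': push. Stack: c
  Read 'd': push. Stack: cd
  Read 'a': push. Stack: cda
  Read 'a': matches stack top 'a' => pop. Stack: cd
  Read 'b': push. Stack: cdb
  Read 'a': push. Stack: cdba
  Read 'b': push. Stack: cdbab
Final stack: "cdbab" (length 5)

5


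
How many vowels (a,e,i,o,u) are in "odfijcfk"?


Input: odfijcfk
Checking each character:
  'o' at position 0: vowel (running total: 1)
  'd' at position 1: consonant
  'f' at position 2: consonant
  'i' at position 3: vowel (running total: 2)
  'j' at position 4: consonant
  'c' at position 5: consonant
  'f' at position 6: consonant
  'k' at position 7: consonant
Total vowels: 2

2
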